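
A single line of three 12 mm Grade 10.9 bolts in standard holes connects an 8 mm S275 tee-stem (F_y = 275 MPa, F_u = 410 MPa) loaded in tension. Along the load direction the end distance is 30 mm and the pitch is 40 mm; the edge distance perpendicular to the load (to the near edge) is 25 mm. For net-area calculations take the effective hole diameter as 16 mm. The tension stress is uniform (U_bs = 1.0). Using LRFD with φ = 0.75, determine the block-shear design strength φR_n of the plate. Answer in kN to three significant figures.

145 kN

Shear plane L_v = 30 + 2·40 = 110 mm; A_gv = 110 × 8 = 880 mm².
A_nv = (110 − 2.5·16) × 8 = 560 mm².
A_nt = (25 − 0.5·16) × 8 = 136 mm².
0.6 F_u A_nv = 137.8 kN; 0.6 F_y A_gv = 145.2 kN → shear rupture governs the shear term.
R_n = 137.8 + 1.0 × 410 × 136 / 1000 = 193.5 kN.
Design strength φR_n = 0.75 × 193.5 = 145 kN.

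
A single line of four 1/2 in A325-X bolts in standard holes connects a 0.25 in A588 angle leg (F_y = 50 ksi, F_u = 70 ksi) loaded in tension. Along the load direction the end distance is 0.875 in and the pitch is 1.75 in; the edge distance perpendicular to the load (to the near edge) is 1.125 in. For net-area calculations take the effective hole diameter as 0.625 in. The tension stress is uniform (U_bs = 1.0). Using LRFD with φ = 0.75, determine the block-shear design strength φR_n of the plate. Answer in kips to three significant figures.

41.7 kips

Shear plane L_v = 0.875 + 3·1.75 = 6.125 in; A_gv = 6.125 × 0.25 = 1.531 in².
A_nv = (6.125 − 3.5·0.625) × 0.25 = 0.9844 in².
A_nt = (1.125 − 0.5·0.625) × 0.25 = 0.2031 in².
0.6 F_u A_nv = 41.34 kips; 0.6 F_y A_gv = 45.94 kips → shear rupture governs the shear term.
R_n = 41.34 + 1.0 × 70 × 0.2031 = 55.56 kips.
Design strength φR_n = 0.75 × 55.56 = 41.7 kips.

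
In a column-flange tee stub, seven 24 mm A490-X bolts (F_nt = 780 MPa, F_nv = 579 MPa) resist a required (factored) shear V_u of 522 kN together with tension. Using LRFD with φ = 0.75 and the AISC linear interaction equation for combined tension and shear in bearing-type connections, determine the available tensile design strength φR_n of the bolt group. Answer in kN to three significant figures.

A_b = π·24²/4 = 452.4 mm²; f_rv = 522 × 1000 / (7 × 452.4) = 164.8 MPa.
F'_nt = 1.3 F_nt − (F_nt / φF_nv) f_rv = 1.3·780 − (780/(0.75·579))·164.8 = 717.9 MPa, capped at F_nt → F'_nt = 717.9 MPa.
R_n = F'_nt · A_b · n = 717.9 × 452.4 × 7 / 1000 = 2273 kN.
Design strength φR_n = 0.75 × 2273 = 1710 kN.

1710 kN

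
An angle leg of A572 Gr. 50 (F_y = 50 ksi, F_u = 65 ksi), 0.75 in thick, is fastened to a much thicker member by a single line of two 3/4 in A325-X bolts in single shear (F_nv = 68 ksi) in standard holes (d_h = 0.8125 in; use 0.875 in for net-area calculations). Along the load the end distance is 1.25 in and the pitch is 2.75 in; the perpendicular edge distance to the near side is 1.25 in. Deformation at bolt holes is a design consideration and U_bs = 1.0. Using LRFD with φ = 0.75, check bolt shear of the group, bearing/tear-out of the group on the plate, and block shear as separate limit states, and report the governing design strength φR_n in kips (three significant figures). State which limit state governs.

Bolt shear: A_b = π·0.75²/4 = 0.4418 in²; R_n = 68 × 0.4418 × 2 × 1 = 60.08 kips → 0.75 × 60.08 = 45.1 kips.
Bearing: edge l_c = 0.8438, r_n = 49.36 kips; interior l_c = 1.938, r_n = 87.75 kips; R_n = 49.36 + 1·87.75 = 137.1 kips → 103 kips.
Block shear: A_gv = 3, A_nv = 2.016, A_nt = 0.6094 in²; R_n = min(0.6F_uA_nv, 0.6F_yA_gv) + U_bs·F_u·A_nt = 118.2 kips → 88.7 kips.
Bolt shear governs: 45.1 kips.

45.1 kips (bolt shear governs)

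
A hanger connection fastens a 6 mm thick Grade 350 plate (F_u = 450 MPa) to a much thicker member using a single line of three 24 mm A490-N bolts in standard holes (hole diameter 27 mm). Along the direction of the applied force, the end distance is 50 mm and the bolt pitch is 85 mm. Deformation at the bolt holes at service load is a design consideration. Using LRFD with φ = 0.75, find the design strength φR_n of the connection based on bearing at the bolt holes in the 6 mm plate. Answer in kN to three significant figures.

322 kN

Per bolt r_n = 1.2 l_c t F_u ≤ 2.4 d t F_u; upper limit = 2.4 × 24 × 6 × 450 / 1000 = 155.5 kN.
Edge bolt: l_c = 50 − 27/2 = 36.5 mm → 1.2 × 36.5 × 6 × 450 / 1000 = 118.3 → r_n = 118.3 kN.
Interior bolts: l_c = 85 − 27 = 58 mm → 1.2 × 58 × 6 × 450 / 1000 = 187.9 → r_n = 155.5 kN.
R_n = 1 × 118.3 + 2 × 155.5 = 429.3 kN.
Design strength φR_n = 0.75 × 429.3 = 322 kN.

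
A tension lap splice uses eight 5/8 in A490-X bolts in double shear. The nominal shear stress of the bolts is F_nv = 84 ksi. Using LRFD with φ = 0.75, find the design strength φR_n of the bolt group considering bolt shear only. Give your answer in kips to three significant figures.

A_b = π × 0.625² / 4 = 0.3068 in².
R_n = F_nv · A_b · n · n_s = 84 × 0.3068 × 8 × 2 = 412.3 kips.
Design strength φR_n = 0.75 × 412.3 = 309 kips.

309 kips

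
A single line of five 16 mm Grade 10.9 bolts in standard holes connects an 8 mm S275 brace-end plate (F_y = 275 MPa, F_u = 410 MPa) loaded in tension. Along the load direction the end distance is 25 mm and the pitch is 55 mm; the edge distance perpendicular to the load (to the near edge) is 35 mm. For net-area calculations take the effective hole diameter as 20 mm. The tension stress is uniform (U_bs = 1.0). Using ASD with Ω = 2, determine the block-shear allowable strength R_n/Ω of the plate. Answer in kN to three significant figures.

Shear plane L_v = 25 + 4·55 = 245 mm; A_gv = 245 × 8 = 1960 mm².
A_nv = (245 − 4.5·20) × 8 = 1240 mm².
A_nt = (35 − 0.5·20) × 8 = 200 mm².
0.6 F_u A_nv = 305 kN; 0.6 F_y A_gv = 323.4 kN → shear rupture governs the shear term.
R_n = 305 + 1.0 × 410 × 200 / 1000 = 387 kN.
Allowable strength R_n/Ω = 387 / 2 = 194 kN.

194 kN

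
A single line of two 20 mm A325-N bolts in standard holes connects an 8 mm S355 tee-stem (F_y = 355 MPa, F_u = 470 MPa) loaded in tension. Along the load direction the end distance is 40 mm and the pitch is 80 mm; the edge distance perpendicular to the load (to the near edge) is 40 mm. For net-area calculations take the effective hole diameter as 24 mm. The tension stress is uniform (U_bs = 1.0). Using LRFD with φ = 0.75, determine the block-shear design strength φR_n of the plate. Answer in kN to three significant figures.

221 kN

Shear plane L_v = 40 + 1·80 = 120 mm; A_gv = 120 × 8 = 960 mm².
A_nv = (120 − 1.5·24) × 8 = 672 mm².
A_nt = (40 − 0.5·24) × 8 = 224 mm².
0.6 F_u A_nv = 189.5 kN; 0.6 F_y A_gv = 204.5 kN → shear rupture governs the shear term.
R_n = 189.5 + 1.0 × 470 × 224 / 1000 = 294.8 kN.
Design strength φR_n = 0.75 × 294.8 = 221 kN.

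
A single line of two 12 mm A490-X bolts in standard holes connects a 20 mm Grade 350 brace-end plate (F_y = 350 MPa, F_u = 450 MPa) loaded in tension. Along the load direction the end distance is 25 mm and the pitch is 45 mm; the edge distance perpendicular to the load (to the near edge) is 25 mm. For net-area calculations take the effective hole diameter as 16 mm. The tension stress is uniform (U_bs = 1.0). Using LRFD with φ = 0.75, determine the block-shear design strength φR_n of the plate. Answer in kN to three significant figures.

Shear plane L_v = 25 + 1·45 = 70 mm; A_gv = 70 × 20 = 1400 mm².
A_nv = (70 − 1.5·16) × 20 = 920 mm².
A_nt = (25 − 0.5·16) × 20 = 340 mm².
0.6 F_u A_nv = 248.4 kN; 0.6 F_y A_gv = 294 kN → shear rupture governs the shear term.
R_n = 248.4 + 1.0 × 450 × 340 / 1000 = 401.4 kN.
Design strength φR_n = 0.75 × 401.4 = 301 kN.

301 kN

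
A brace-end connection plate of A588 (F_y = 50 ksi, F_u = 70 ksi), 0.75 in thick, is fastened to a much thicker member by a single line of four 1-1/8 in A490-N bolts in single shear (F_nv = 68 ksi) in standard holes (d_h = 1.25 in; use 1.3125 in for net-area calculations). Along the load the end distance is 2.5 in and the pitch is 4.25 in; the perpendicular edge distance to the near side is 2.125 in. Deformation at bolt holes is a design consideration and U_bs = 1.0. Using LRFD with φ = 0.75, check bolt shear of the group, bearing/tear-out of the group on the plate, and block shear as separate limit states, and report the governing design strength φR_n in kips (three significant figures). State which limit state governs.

Bolt shear: A_b = π·1.125²/4 = 0.994 in²; R_n = 68 × 0.994 × 4 × 1 = 270.4 kips → 0.75 × 270.4 = 203 kips.
Bearing: edge l_c = 1.875, r_n = 118.1 kips; interior l_c = 3, r_n = 141.8 kips; R_n = 118.1 + 3·141.8 = 543.4 kips → 408 kips.
Block shear: A_gv = 11.44, A_nv = 7.992, A_nt = 1.102 in²; R_n = min(0.6F_uA_nv, 0.6F_yA_gv) + U_bs·F_u·A_nt = 412.8 kips → 310 kips.
Bolt shear governs: 203 kips.

203 kips (bolt shear governs)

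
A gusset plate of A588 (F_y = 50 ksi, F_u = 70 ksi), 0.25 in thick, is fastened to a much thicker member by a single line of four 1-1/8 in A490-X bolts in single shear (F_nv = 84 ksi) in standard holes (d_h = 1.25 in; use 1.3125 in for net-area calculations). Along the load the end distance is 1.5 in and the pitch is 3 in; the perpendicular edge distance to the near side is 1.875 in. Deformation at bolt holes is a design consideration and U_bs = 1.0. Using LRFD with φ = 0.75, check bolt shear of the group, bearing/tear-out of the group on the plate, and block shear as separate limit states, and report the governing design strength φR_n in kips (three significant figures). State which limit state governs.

62.5 kips (block shear governs)

Bolt shear: A_b = π·1.125²/4 = 0.994 in²; R_n = 84 × 0.994 × 4 × 1 = 334 kips → 0.75 × 334 = 250 kips.
Bearing: edge l_c = 0.875, r_n = 18.38 kips; interior l_c = 1.75, r_n = 36.75 kips; R_n = 18.38 + 3·36.75 = 128.6 kips → 96.5 kips.
Block shear: A_gv = 2.625, A_nv = 1.477, A_nt = 0.3047 in²; R_n = min(0.6F_uA_nv, 0.6F_yA_gv) + U_bs·F_u·A_nt = 83.34 kips → 62.5 kips.
Block shear governs: 62.5 kips.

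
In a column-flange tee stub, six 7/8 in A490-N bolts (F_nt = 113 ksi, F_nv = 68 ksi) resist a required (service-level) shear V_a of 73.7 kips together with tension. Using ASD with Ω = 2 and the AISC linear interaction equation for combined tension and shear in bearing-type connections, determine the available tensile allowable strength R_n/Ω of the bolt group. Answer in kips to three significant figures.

143 kips

A_b = π·0.875²/4 = 0.6013 in²; f_rv = 73.7 / (6 × 0.6013) = 20.43 ksi.
F'_nt = 1.3 F_nt − (Ω F_nt / F_nv) f_rv = 1.3·113 − (2·113/68)·20.43 = 79.01 ksi, capped at F_nt → F'_nt = 79.01 ksi.
R_n = F'_nt · A_b · n = 79.01 × 0.6013 × 6 = 285.1 kips.
Allowable strength R_n/Ω = 285.1 / 2 = 143 kips.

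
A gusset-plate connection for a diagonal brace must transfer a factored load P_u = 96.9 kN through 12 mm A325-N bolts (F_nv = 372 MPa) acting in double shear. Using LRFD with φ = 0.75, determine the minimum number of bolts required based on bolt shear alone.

2 bolts

A_b = π·12²/4 = 113.1 mm².
Per-bolt design strength φR_n = 0.75 × 372 × 113.1 × 2 / 1000 = 63.11 kN.
n ≥ 96.9 / 63.11 = 1.535 → use 2 bolts.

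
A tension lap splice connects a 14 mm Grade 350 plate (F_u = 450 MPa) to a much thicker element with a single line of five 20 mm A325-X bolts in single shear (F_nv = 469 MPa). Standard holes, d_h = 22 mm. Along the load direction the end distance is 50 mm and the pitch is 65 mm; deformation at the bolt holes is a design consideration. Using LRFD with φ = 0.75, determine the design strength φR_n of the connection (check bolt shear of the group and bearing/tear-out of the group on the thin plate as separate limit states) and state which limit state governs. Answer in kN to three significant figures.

553 kN (bolt shear governs)

Bolt shear: A_b = π·20²/4 = 314.2 mm²; R_n = 469 × 314.2 × 5 × 1 / 1000 = 736.7 kN → 0.75 × 736.7 = 553 kN.
Bearing (1.2 l_c t F_u ≤ 2.4 d t F_u): upper limit = 2.4·20·14·450 / 1000 = 302.4 kN.
  Edge l_c = 50 − 22/2 = 39 → r_n = 294.8 kN; interior l_c = 65 − 22 = 43 → r_n = 302.4 kN.
  R_n,bearing = 1·294.8 + 4·302.4 = 1504 kN → 0.75 × 1504 = 1130 kN.
Bolt shear governs: 553 kN.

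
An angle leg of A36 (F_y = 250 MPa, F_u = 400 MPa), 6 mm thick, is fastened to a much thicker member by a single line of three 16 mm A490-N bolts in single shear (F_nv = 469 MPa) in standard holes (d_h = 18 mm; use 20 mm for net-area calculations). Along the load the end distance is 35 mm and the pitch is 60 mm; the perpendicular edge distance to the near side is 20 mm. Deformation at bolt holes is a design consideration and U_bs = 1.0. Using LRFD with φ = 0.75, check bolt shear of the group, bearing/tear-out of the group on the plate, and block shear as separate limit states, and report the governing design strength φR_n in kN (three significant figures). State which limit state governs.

Bolt shear: A_b = π·16²/4 = 201.1 mm²; R_n = 469 × 201.1 × 3 × 1 / 1000 = 282.9 kN → 0.75 × 282.9 = 212 kN.
Bearing: edge l_c = 26, r_n = 74.88 kN; interior l_c = 42, r_n = 92.16 kN; R_n = 74.88 + 2·92.16 = 259.2 kN → 194 kN.
Block shear: A_gv = 930, A_nv = 630, A_nt = 60 mm²; R_n = min(0.6F_uA_nv, 0.6F_yA_gv) + U_bs·F_u·A_nt = 163.5 kN → 123 kN.
Block shear governs: 123 kN.

123 kN (block shear governs)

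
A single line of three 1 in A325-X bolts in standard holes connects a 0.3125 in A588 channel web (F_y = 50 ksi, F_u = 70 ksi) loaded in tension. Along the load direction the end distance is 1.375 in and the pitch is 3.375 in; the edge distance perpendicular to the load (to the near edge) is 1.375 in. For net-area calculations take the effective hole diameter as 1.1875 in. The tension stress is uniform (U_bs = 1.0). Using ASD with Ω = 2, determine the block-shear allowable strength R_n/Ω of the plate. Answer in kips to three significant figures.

Shear plane L_v = 1.375 + 2·3.375 = 8.125 in; A_gv = 8.125 × 0.3125 = 2.539 in².
A_nv = (8.125 − 2.5·1.1875) × 0.3125 = 1.611 in².
A_nt = (1.375 − 0.5·1.1875) × 0.3125 = 0.2441 in².
0.6 F_u A_nv = 67.68 kips; 0.6 F_y A_gv = 76.17 kips → shear rupture governs the shear term.
R_n = 67.68 + 1.0 × 70 × 0.2441 = 84.77 kips.
Allowable strength R_n/Ω = 84.77 / 2 = 42.4 kips.

42.4 kips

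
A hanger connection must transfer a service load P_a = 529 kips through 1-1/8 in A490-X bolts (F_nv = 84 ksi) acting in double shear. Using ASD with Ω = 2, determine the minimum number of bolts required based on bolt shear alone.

A_b = π·1.125²/4 = 0.994 in².
Per-bolt allowable strength R_n/Ω = 84 × 0.994 × 2 / 2 = 83.5 kips.
n ≥ 529 / 83.5 = 6.336 → use 7 bolts.

7 bolts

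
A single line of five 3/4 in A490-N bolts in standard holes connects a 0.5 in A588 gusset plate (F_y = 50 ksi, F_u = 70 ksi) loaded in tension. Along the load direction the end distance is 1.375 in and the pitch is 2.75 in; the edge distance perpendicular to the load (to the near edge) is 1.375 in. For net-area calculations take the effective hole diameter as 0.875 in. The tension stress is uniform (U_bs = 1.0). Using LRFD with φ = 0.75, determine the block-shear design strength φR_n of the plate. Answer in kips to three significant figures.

158 kips

Shear plane L_v = 1.375 + 4·2.75 = 12.38 in; A_gv = 12.38 × 0.5 = 6.188 in².
A_nv = (12.38 − 4.5·0.875) × 0.5 = 4.219 in².
A_nt = (1.375 − 0.5·0.875) × 0.5 = 0.4688 in².
0.6 F_u A_nv = 177.2 kips; 0.6 F_y A_gv = 185.6 kips → shear rupture governs the shear term.
R_n = 177.2 + 1.0 × 70 × 0.4688 = 210 kips.
Design strength φR_n = 0.75 × 210 = 158 kips.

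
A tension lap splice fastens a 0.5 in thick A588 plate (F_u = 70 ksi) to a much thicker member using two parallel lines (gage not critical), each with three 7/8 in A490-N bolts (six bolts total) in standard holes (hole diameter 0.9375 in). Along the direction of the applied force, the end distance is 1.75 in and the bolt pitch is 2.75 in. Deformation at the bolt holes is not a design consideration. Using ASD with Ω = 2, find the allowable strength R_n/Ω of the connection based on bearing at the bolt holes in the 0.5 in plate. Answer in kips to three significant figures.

Per bolt r_n = 1.5 l_c t F_u ≤ 3.0 d t F_u; upper limit = 3.0 × 0.875 × 0.5 × 70 = 91.88 kips.
Edge bolt: l_c = 1.75 − 0.9375/2 = 1.281 in → 1.5 × 1.281 × 0.5 × 70 = 67.27 → r_n = 67.27 kips.
Interior bolts: l_c = 2.75 − 0.9375 = 1.812 in → 1.5 × 1.812 × 0.5 × 70 = 95.16 → r_n = 91.88 kips.
R_n = 2 × 67.27 + 4 × 91.88 = 502 kips.
Allowable strength R_n/Ω = 502 / 2 = 251 kips.

251 kips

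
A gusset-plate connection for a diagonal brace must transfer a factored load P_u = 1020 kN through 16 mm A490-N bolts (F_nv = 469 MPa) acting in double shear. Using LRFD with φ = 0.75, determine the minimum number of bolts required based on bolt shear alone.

A_b = π·16²/4 = 201.1 mm².
Per-bolt design strength φR_n = 0.75 × 469 × 201.1 × 2 / 1000 = 141.4 kN.
n ≥ 1020 / 141.4 = 7.211 → use 8 bolts.

8 bolts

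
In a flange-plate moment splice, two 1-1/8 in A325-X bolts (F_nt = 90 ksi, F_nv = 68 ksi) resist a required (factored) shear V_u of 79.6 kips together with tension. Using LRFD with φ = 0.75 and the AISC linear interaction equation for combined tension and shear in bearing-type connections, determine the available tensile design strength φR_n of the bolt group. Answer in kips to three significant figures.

A_b = π·1.125²/4 = 0.994 in²; f_rv = 79.6 / (2 × 0.994) = 40.04 ksi.
F'_nt = 1.3 F_nt − (F_nt / φF_nv) f_rv = 1.3·90 − (90/(0.75·68))·40.04 = 46.34 ksi, capped at F_nt → F'_nt = 46.34 ksi.
R_n = F'_nt · A_b · n = 46.34 × 0.994 × 2 = 92.13 kips.
Design strength φR_n = 0.75 × 92.13 = 69.1 kips.

69.1 kips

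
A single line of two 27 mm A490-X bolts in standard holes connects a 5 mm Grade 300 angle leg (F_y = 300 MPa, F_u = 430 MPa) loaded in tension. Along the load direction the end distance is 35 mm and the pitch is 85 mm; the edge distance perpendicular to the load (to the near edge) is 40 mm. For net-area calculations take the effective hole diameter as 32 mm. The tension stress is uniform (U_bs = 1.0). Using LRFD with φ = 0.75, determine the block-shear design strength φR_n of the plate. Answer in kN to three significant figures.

108 kN

Shear plane L_v = 35 + 1·85 = 120 mm; A_gv = 120 × 5 = 600 mm².
A_nv = (120 − 1.5·32) × 5 = 360 mm².
A_nt = (40 − 0.5·32) × 5 = 120 mm².
0.6 F_u A_nv = 92.88 kN; 0.6 F_y A_gv = 108 kN → shear rupture governs the shear term.
R_n = 92.88 + 1.0 × 430 × 120 / 1000 = 144.5 kN.
Design strength φR_n = 0.75 × 144.5 = 108 kN.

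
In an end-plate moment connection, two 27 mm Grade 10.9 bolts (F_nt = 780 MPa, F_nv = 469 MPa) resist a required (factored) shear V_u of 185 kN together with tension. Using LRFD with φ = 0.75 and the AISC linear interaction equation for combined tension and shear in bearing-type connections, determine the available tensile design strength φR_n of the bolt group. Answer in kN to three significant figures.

A_b = π·27²/4 = 572.6 mm²; f_rv = 185 × 1000 / (2 × 572.6) = 161.6 MPa.
F'_nt = 1.3 F_nt − (F_nt / φF_nv) f_rv = 1.3·780 − (780/(0.75·469))·161.6 = 655.8 MPa, capped at F_nt → F'_nt = 655.8 MPa.
R_n = F'_nt · A_b · n = 655.8 × 572.6 × 2 / 1000 = 750.9 kN.
Design strength φR_n = 0.75 × 750.9 = 563 kN.

563 kN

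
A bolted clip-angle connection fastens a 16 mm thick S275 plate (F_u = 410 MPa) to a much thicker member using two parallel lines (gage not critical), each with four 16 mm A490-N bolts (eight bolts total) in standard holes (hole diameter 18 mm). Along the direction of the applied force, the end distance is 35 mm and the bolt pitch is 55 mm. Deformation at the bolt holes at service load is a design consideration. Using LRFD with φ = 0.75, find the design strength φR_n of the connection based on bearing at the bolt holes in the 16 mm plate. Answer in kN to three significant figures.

1440 kN

Per bolt r_n = 1.2 l_c t F_u ≤ 2.4 d t F_u; upper limit = 2.4 × 16 × 16 × 410 / 1000 = 251.9 kN.
Edge bolt: l_c = 35 − 18/2 = 26 mm → 1.2 × 26 × 16 × 410 / 1000 = 204.7 → r_n = 204.7 kN.
Interior bolts: l_c = 55 − 18 = 37 mm → 1.2 × 37 × 16 × 410 / 1000 = 291.3 → r_n = 251.9 kN.
R_n = 2 × 204.7 + 6 × 251.9 = 1921 kN.
Design strength φR_n = 0.75 × 1921 = 1440 kN.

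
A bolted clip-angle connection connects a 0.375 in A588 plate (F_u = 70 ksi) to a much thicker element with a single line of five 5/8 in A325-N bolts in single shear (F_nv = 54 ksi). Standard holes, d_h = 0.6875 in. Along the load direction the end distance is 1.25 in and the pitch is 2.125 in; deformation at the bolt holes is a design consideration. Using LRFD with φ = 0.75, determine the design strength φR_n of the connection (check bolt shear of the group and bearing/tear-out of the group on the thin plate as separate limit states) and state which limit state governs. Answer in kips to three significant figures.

62.1 kips (bolt shear governs)

Bolt shear: A_b = π·0.625²/4 = 0.3068 in²; R_n = 54 × 0.3068 × 5 × 1 = 82.83 kips → 0.75 × 82.83 = 62.1 kips.
Bearing (1.2 l_c t F_u ≤ 2.4 d t F_u): upper limit = 2.4·0.625·0.375·70 = 39.38 kips.
  Edge l_c = 1.25 − 0.6875/2 = 0.9062 → r_n = 28.55 kips; interior l_c = 2.125 − 0.6875 = 1.438 → r_n = 39.38 kips.
  R_n,bearing = 1·28.55 + 4·39.38 = 186 kips → 0.75 × 186 = 140 kips.
Bolt shear governs: 62.1 kips.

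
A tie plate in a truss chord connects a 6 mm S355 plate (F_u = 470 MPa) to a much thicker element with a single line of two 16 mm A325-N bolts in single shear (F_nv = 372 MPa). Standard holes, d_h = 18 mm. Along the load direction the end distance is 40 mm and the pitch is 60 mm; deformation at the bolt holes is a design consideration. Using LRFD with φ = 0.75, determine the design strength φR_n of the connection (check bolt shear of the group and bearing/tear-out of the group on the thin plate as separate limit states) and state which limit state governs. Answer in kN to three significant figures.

112 kN (bolt shear governs)

Bolt shear: A_b = π·16²/4 = 201.1 mm²; R_n = 372 × 201.1 × 2 × 1 / 1000 = 149.6 kN → 0.75 × 149.6 = 112 kN.
Bearing (1.2 l_c t F_u ≤ 2.4 d t F_u): upper limit = 2.4·16·6·470 / 1000 = 108.3 kN.
  Edge l_c = 40 − 18/2 = 31 → r_n = 104.9 kN; interior l_c = 60 − 18 = 42 → r_n = 108.3 kN.
  R_n,bearing = 1·104.9 + 1·108.3 = 213.2 kN → 0.75 × 213.2 = 160 kN.
Bolt shear governs: 112 kN.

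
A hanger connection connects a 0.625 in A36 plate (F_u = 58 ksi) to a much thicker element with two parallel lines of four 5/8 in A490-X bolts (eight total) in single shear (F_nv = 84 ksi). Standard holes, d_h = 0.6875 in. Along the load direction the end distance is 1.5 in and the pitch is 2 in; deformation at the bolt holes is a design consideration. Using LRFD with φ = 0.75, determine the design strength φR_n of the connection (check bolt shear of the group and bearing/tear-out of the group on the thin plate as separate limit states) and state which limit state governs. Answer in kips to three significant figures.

155 kips (bolt shear governs)

Bolt shear: A_b = π·0.625²/4 = 0.3068 in²; R_n = 84 × 0.3068 × 8 × 1 = 206.2 kips → 0.75 × 206.2 = 155 kips.
Bearing (1.2 l_c t F_u ≤ 2.4 d t F_u): upper limit = 2.4·0.625·0.625·58 = 54.38 kips.
  Edge l_c = 1.5 − 0.6875/2 = 1.156 → r_n = 50.3 kips; interior l_c = 2 − 0.6875 = 1.312 → r_n = 54.38 kips.
  R_n,bearing = 2·50.3 + 6·54.38 = 426.8 kips → 0.75 × 426.8 = 320 kips.
Bolt shear governs: 155 kips.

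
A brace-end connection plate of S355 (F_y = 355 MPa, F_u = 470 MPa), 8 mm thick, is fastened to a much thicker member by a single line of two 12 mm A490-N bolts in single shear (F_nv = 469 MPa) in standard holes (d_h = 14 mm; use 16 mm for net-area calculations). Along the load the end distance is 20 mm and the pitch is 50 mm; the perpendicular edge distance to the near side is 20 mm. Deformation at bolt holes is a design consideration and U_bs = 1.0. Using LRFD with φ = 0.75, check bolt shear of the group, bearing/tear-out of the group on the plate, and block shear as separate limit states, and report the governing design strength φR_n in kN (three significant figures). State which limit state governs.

79.6 kN (bolt shear governs)

Bolt shear: A_b = π·12²/4 = 113.1 mm²; R_n = 469 × 113.1 × 2 × 1 / 1000 = 106.1 kN → 0.75 × 106.1 = 79.6 kN.
Bearing: edge l_c = 13, r_n = 58.66 kN; interior l_c = 36, r_n = 108.3 kN; R_n = 58.66 + 1·108.3 = 166.9 kN → 125 kN.
Block shear: A_gv = 560, A_nv = 368, A_nt = 96 mm²; R_n = min(0.6F_uA_nv, 0.6F_yA_gv) + U_bs·F_u·A_nt = 148.9 kN → 112 kN.
Bolt shear governs: 79.6 kN.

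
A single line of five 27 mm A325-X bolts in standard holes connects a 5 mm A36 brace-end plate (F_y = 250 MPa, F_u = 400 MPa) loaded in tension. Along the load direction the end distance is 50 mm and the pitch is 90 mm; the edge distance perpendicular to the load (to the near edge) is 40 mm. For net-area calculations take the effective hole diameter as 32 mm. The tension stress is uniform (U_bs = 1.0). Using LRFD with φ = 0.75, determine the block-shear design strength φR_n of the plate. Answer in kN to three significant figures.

267 kN

Shear plane L_v = 50 + 4·90 = 410 mm; A_gv = 410 × 5 = 2050 mm².
A_nv = (410 − 4.5·32) × 5 = 1330 mm².
A_nt = (40 − 0.5·32) × 5 = 120 mm².
0.6 F_u A_nv = 319.2 kN; 0.6 F_y A_gv = 307.5 kN → shear yielding governs the shear term.
R_n = 307.5 + 1.0 × 400 × 120 / 1000 = 355.5 kN.
Design strength φR_n = 0.75 × 355.5 = 267 kN.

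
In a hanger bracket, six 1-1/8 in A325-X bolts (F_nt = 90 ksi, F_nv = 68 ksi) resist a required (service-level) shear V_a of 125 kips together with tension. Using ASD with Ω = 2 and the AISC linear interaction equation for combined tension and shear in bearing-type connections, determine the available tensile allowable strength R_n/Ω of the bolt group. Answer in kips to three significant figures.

183 kips

A_b = π·1.125²/4 = 0.994 in²; f_rv = 125 / (6 × 0.994) = 20.96 ksi.
F'_nt = 1.3 F_nt − (Ω F_nt / F_nv) f_rv = 1.3·90 − (2·90/68)·20.96 = 61.52 ksi, capped at F_nt → F'_nt = 61.52 ksi.
R_n = F'_nt · A_b · n = 61.52 × 0.994 × 6 = 366.9 kips.
Allowable strength R_n/Ω = 366.9 / 2 = 183 kips.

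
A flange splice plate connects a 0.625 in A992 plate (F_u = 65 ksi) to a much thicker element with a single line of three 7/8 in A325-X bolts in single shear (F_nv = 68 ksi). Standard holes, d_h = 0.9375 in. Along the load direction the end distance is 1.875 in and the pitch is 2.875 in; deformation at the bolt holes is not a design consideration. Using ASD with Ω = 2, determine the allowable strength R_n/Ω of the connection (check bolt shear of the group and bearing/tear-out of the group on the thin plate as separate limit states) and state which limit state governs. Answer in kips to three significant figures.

Bolt shear: A_b = π·0.875²/4 = 0.6013 in²; R_n = 68 × 0.6013 × 3 × 1 = 122.7 kips → 122.7 / 2 = 61.3 kips.
Bearing (1.5 l_c t F_u ≤ 3.0 d t F_u): upper limit = 3.0·0.875·0.625·65 = 106.6 kips.
  Edge l_c = 1.875 − 0.9375/2 = 1.406 → r_n = 85.69 kips; interior l_c = 2.875 − 0.9375 = 1.938 → r_n = 106.6 kips.
  R_n,bearing = 1·85.69 + 2·106.6 = 299 kips → 299 / 2 = 149 kips.
Bolt shear governs: 61.3 kips.

61.3 kips (bolt shear governs)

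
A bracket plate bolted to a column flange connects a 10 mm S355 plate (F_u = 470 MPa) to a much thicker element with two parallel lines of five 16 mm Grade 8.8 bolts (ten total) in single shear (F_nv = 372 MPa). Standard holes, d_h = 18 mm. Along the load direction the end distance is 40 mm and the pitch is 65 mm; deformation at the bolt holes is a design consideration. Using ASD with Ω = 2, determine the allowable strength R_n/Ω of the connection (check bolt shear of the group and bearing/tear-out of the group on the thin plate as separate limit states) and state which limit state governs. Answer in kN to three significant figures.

Bolt shear: A_b = π·16²/4 = 201.1 mm²; R_n = 372 × 201.1 × 10 × 1 / 1000 = 748 kN → 748 / 2 = 374 kN.
Bearing (1.2 l_c t F_u ≤ 2.4 d t F_u): upper limit = 2.4·16·10·470 / 1000 = 180.5 kN.
  Edge l_c = 40 − 18/2 = 31 → r_n = 174.8 kN; interior l_c = 65 − 18 = 47 → r_n = 180.5 kN.
  R_n,bearing = 2·174.8 + 8·180.5 = 1794 kN → 1794 / 2 = 897 kN.
Bolt shear governs: 374 kN.

374 kN (bolt shear governs)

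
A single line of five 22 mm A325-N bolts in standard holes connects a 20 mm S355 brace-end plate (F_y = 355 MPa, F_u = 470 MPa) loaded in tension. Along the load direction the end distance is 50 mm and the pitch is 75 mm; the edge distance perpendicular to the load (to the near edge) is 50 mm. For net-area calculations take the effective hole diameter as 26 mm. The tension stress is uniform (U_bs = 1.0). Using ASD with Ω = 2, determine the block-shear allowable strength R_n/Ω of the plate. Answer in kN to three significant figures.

Shear plane L_v = 50 + 4·75 = 350 mm; A_gv = 350 × 20 = 7000 mm².
A_nv = (350 − 4.5·26) × 20 = 4660 mm².
A_nt = (50 − 0.5·26) × 20 = 740 mm².
0.6 F_u A_nv = 1314 kN; 0.6 F_y A_gv = 1491 kN → shear rupture governs the shear term.
R_n = 1314 + 1.0 × 470 × 740 / 1000 = 1662 kN.
Allowable strength R_n/Ω = 1662 / 2 = 831 kN.

831 kN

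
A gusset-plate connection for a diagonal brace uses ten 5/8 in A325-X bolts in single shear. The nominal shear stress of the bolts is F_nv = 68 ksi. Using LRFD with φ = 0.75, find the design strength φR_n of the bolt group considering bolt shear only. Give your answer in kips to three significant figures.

156 kips

A_b = π × 0.625² / 4 = 0.3068 in².
R_n = F_nv · A_b · n · n_s = 68 × 0.3068 × 10 × 1 = 208.6 kips.
Design strength φR_n = 0.75 × 208.6 = 156 kips.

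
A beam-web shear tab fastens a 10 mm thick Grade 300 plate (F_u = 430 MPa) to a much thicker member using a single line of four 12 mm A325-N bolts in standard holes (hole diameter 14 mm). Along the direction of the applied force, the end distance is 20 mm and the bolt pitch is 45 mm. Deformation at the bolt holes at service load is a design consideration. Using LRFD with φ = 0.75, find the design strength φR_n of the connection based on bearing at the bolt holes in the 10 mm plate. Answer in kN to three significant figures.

Per bolt r_n = 1.2 l_c t F_u ≤ 2.4 d t F_u; upper limit = 2.4 × 12 × 10 × 430 / 1000 = 123.8 kN.
Edge bolt: l_c = 20 − 14/2 = 13 mm → 1.2 × 13 × 10 × 430 / 1000 = 67.08 → r_n = 67.08 kN.
Interior bolts: l_c = 45 − 14 = 31 mm → 1.2 × 31 × 10 × 430 / 1000 = 160 → r_n = 123.8 kN.
R_n = 1 × 67.08 + 3 × 123.8 = 438.6 kN.
Design strength φR_n = 0.75 × 438.6 = 329 kN.

329 kN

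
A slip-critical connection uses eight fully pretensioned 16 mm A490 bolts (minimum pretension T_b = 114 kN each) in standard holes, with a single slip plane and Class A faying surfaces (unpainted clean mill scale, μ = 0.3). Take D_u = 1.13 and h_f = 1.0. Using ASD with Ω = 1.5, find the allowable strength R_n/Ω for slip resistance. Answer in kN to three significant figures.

R_n = μ · D_u · h_f · T_b · n_s · n_b = 0.3 × 1.13 × 1.0 × 114 × 1 × 8 = 309.2 kN.
Allowable strength R_n/Ω = 309.2 / 1.5 = 206 kN.

206 kN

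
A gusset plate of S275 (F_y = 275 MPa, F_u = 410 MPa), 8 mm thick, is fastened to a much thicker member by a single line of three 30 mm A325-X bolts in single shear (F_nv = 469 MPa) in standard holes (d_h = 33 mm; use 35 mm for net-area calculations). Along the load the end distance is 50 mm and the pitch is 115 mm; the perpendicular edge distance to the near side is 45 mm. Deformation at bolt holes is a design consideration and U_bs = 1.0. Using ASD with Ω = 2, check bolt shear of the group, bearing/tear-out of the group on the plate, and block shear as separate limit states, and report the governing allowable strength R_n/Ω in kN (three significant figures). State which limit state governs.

Bolt shear: A_b = π·30²/4 = 706.9 mm²; R_n = 469 × 706.9 × 3 × 1 / 1000 = 994.5 kN → 994.5 / 2 = 497 kN.
Bearing: edge l_c = 33.5, r_n = 131.9 kN; interior l_c = 82, r_n = 236.2 kN; R_n = 131.9 + 2·236.2 = 604.2 kN → 302 kN.
Block shear: A_gv = 2240, A_nv = 1540, A_nt = 220 mm²; R_n = min(0.6F_uA_nv, 0.6F_yA_gv) + U_bs·F_u·A_nt = 459.8 kN → 230 kN.
Block shear governs: 230 kN.

230 kN (block shear governs)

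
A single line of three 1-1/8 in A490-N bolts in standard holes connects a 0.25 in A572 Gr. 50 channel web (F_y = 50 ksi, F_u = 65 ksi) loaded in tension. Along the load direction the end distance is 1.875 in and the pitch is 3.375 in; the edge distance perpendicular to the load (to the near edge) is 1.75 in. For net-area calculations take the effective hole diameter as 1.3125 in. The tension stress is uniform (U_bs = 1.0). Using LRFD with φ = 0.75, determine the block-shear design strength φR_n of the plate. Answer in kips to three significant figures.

Shear plane L_v = 1.875 + 2·3.375 = 8.625 in; A_gv = 8.625 × 0.25 = 2.156 in².
A_nv = (8.625 − 2.5·1.3125) × 0.25 = 1.336 in².
A_nt = (1.75 − 0.5·1.3125) × 0.25 = 0.2734 in².
0.6 F_u A_nv = 52.1 kips; 0.6 F_y A_gv = 64.69 kips → shear rupture governs the shear term.
R_n = 52.1 + 1.0 × 65 × 0.2734 = 69.88 kips.
Design strength φR_n = 0.75 × 69.88 = 52.4 kips.

52.4 kips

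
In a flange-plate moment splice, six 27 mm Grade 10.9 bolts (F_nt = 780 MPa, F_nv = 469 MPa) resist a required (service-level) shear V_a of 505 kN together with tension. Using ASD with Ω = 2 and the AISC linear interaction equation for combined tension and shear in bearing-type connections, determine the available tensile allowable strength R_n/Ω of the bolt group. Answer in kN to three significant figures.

902 kN

A_b = π·27²/4 = 572.6 mm²; f_rv = 505 × 1000 / (6 × 572.6) = 147 MPa.
F'_nt = 1.3 F_nt − (Ω F_nt / F_nv) f_rv = 1.3·780 − (2·780/469)·147 = 525 MPa, capped at F_nt → F'_nt = 525 MPa.
R_n = F'_nt · A_b · n = 525 × 572.6 × 6 / 1000 = 1804 kN.
Allowable strength R_n/Ω = 1804 / 2 = 902 kN.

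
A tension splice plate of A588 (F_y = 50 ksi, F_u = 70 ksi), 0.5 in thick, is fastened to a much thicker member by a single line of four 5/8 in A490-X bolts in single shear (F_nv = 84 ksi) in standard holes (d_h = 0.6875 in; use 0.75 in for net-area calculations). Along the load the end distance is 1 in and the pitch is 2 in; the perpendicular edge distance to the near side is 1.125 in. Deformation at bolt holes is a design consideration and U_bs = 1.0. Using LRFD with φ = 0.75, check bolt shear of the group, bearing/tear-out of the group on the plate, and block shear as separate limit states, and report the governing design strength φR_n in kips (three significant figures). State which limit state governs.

77.3 kips (bolt shear governs)

Bolt shear: A_b = π·0.625²/4 = 0.3068 in²; R_n = 84 × 0.3068 × 4 × 1 = 103.1 kips → 0.75 × 103.1 = 77.3 kips.
Bearing: edge l_c = 0.6562, r_n = 27.56 kips; interior l_c = 1.312, r_n = 52.5 kips; R_n = 27.56 + 3·52.5 = 185.1 kips → 139 kips.
Block shear: A_gv = 3.5, A_nv = 2.188, A_nt = 0.375 in²; R_n = min(0.6F_uA_nv, 0.6F_yA_gv) + U_bs·F_u·A_nt = 118.1 kips → 88.6 kips.
Bolt shear governs: 77.3 kips.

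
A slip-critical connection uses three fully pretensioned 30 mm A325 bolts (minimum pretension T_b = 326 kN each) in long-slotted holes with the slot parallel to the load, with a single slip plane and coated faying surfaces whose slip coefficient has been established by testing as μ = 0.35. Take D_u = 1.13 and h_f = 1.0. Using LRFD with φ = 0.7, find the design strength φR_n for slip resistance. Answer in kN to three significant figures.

271 kN

R_n = μ · D_u · h_f · T_b · n_s · n_b = 0.35 × 1.13 × 1.0 × 326 × 1 × 3 = 386.8 kN.
Design strength φR_n = 0.7 × 386.8 = 271 kN.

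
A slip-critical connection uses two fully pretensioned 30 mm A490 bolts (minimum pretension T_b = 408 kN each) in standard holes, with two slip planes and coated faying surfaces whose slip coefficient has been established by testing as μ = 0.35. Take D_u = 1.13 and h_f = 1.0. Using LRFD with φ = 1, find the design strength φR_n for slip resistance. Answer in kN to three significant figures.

645 kN

R_n = μ · D_u · h_f · T_b · n_s · n_b = 0.35 × 1.13 × 1.0 × 408 × 2 × 2 = 645.5 kN.
Design strength φR_n = 1 × 645.5 = 645 kN.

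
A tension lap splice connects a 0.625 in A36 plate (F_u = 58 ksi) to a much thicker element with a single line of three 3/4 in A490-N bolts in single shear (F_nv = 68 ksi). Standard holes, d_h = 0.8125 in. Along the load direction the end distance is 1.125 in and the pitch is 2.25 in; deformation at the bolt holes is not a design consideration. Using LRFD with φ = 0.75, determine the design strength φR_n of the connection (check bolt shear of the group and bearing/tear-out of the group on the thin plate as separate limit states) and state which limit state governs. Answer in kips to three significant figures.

67.6 kips (bolt shear governs)

Bolt shear: A_b = π·0.75²/4 = 0.4418 in²; R_n = 68 × 0.4418 × 3 × 1 = 90.12 kips → 0.75 × 90.12 = 67.6 kips.
Bearing (1.5 l_c t F_u ≤ 3.0 d t F_u): upper limit = 3.0·0.75·0.625·58 = 81.56 kips.
  Edge l_c = 1.125 − 0.8125/2 = 0.7188 → r_n = 39.08 kips; interior l_c = 2.25 − 0.8125 = 1.438 → r_n = 78.16 kips.
  R_n,bearing = 1·39.08 + 2·78.16 = 195.4 kips → 0.75 × 195.4 = 147 kips.
Bolt shear governs: 67.6 kips.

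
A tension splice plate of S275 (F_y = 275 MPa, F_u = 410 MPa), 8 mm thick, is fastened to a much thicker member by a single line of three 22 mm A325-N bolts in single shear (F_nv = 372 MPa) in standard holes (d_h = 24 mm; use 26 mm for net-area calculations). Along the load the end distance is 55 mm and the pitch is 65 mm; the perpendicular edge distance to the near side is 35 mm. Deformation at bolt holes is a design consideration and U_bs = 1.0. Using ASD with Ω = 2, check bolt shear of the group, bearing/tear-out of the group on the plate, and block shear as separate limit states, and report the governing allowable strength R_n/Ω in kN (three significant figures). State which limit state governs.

Bolt shear: A_b = π·22²/4 = 380.1 mm²; R_n = 372 × 380.1 × 3 × 1 / 1000 = 424.2 kN → 424.2 / 2 = 212 kN.
Bearing: edge l_c = 43, r_n = 169.2 kN; interior l_c = 41, r_n = 161.4 kN; R_n = 169.2 + 2·161.4 = 492 kN → 246 kN.
Block shear: A_gv = 1480, A_nv = 960, A_nt = 176 mm²; R_n = min(0.6F_uA_nv, 0.6F_yA_gv) + U_bs·F_u·A_nt = 308.3 kN → 154 kN.
Block shear governs: 154 kN.

154 kN (block shear governs)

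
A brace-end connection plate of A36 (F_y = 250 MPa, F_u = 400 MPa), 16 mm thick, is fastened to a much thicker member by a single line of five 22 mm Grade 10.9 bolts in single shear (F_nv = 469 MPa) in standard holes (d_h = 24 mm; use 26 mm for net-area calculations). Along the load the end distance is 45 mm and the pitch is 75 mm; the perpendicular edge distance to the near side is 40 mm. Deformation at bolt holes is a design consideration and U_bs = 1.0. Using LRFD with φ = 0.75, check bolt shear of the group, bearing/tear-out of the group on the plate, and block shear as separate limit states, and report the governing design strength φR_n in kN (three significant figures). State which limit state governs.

Bolt shear: A_b = π·22²/4 = 380.1 mm²; R_n = 469 × 380.1 × 5 × 1 / 1000 = 891.4 kN → 0.75 × 891.4 = 669 kN.
Bearing: edge l_c = 33, r_n = 253.4 kN; interior l_c = 51, r_n = 337.9 kN; R_n = 253.4 + 4·337.9 = 1605 kN → 1200 kN.
Block shear: A_gv = 5520, A_nv = 3648, A_nt = 432 mm²; R_n = min(0.6F_uA_nv, 0.6F_yA_gv) + U_bs·F_u·A_nt = 1001 kN → 751 kN.
Bolt shear governs: 669 kN.

669 kN (bolt shear governs)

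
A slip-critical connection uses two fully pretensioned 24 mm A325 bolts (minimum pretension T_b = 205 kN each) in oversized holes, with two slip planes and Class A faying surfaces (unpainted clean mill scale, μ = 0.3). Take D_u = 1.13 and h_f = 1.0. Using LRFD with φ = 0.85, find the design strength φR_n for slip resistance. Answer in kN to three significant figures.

R_n = μ · D_u · h_f · T_b · n_s · n_b = 0.3 × 1.13 × 1.0 × 205 × 2 × 2 = 278 kN.
Design strength φR_n = 0.85 × 278 = 236 kN.

236 kN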